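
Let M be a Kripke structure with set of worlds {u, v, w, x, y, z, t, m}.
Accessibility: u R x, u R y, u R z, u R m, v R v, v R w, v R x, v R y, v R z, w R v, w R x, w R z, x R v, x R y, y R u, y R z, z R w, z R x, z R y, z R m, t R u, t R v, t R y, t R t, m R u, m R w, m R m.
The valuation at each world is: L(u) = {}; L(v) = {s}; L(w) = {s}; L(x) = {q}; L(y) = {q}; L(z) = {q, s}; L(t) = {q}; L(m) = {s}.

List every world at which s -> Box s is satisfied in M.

Let φ = s -> Box s. Evaluate φ at each world:
  u (successors {x, y, z, m}): φ is true.
  v (successors {v, w, x, y, z}): φ is false.
  w (successors {v, x, z}): φ is false.
  x (successors {v, y}): φ is true.
  y (successors {u, z}): φ is true.
  z (successors {w, x, y, m}): φ is false.
  t (successors {u, v, y, t}): φ is true.
  m (successors {u, w, m}): φ is false.
For instance, at v:
  At v: s is true, Box s is false, so s -> Box s is false.
    At v: Box s requires s at every successor {v, w, x, y, z}.
      s fails at x, so Box s is false at v.
Satisfying worlds: {u, x, y, t}

u, x, y, t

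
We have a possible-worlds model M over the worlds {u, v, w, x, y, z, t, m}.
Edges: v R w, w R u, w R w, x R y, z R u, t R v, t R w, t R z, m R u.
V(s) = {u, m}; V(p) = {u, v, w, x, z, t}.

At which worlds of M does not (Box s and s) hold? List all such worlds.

Let φ = not (Box s and s). Evaluate φ at each world:
  u (successors ∅): φ is false.
  v (successors {w}): φ is true.
  w (successors {u, w}): φ is true.
  x (successors {y}): φ is true.
  y (successors ∅): φ is true.
  z (successors {u}): φ is true.
  t (successors {v, w, z}): φ is true.
  m (successors {u}): φ is false.
For instance, at x:
  At x: Box s and s is false, so not (Box s and s) is true.
    At x: Box s is false, s is false, so Box s and s is false.
      At x: Box s requires s at every successor {y}.
        s fails at y, so Box s is false at x.
Satisfying worlds: {v, w, x, y, z, t}

v, w, x, y, z, t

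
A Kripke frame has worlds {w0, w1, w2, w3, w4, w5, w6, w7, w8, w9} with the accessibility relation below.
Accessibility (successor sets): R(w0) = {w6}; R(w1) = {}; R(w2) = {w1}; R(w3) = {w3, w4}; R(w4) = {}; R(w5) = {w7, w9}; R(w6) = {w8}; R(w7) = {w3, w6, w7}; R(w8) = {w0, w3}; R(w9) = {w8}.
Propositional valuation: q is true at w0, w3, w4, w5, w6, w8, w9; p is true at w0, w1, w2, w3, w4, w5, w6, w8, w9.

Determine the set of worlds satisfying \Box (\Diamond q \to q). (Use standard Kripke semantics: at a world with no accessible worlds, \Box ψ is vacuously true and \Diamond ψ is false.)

w0, w1, w2, w3, w4, w6, w8, w9

Let φ = \Box (\Diamond q \to q). Evaluate φ at each world:
  w0 (successors {w6}): φ is true.
  w1 (successors ∅): φ is true.
  w2 (successors {w1}): φ is true.
  w3 (successors {w3, w4}): φ is true.
  w4 (successors ∅): φ is true.
  w5 (successors {w7, w9}): φ is false.
  w6 (successors {w8}): φ is true.
  w7 (successors {w3, w6, w7}): φ is false.
  w8 (successors {w0, w3}): φ is true.
  w9 (successors {w8}): φ is true.
For instance, at w9:
  At w9: \Box (\Diamond q \to q) requires \Diamond q \to q at every successor {w8}.
      At w8: \Diamond q is true, q is true, so \Diamond q \to q is true.
  So \Box (\Diamond q \to q) is true at w9.
Satisfying worlds: {w0, w1, w2, w3, w4, w6, w8, w9}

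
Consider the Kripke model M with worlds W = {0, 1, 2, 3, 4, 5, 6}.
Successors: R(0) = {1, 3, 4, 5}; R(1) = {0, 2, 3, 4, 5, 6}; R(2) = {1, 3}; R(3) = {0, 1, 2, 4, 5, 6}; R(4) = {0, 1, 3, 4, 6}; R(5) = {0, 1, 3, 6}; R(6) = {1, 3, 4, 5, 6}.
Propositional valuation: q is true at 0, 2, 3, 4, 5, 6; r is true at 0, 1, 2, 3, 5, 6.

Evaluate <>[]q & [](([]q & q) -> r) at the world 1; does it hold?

No

At 1: <>[]q is false, [](([]q & q) -> r) is true, so <>[]q & [](([]q & q) -> r) is false.
  At 1: <>[]q requires []q at some successor in {0, 2, 3, 4, 5, 6}.
    At 0: []q is false.
    At 2: []q is false.
    At 3: []q is false.
    At 4: []q is false.
    At 5: []q is false.
    At 6: []q is false.
  So <>[]q is false at 1.
  At 1: [](([]q & q) -> r) requires ([]q & q) -> r at every successor {0, 2, 3, 4, 5, 6}.
    At 0: ([]q & q) -> r is true.
    At 2: ([]q & q) -> r is true.
    At 3: ([]q & q) -> r is true.
    At 4: ([]q & q) -> r is true.
    At 5: ([]q & q) -> r is true.
    At 6: ([]q & q) -> r is true.
  So [](([]q & q) -> r) is true at 1.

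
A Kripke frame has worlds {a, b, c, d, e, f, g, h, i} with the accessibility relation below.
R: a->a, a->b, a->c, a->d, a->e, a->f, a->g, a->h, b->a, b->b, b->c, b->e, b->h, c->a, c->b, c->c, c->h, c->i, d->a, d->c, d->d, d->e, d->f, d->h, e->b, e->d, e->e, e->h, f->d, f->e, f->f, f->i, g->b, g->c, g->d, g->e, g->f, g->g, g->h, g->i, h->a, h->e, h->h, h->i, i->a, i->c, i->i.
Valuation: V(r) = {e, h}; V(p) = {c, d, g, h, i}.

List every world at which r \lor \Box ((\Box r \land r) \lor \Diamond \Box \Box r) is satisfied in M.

Let φ = r \lor \Box ((\Box r \land r) \lor \Diamond \Box \Box r). Evaluate φ at each world:
  a (successors {a, b, c, d, e, f, g, h}): φ is false.
  b (successors {a, b, c, e, h}): φ is false.
  c (successors {a, b, c, h, i}): φ is false.
  d (successors {a, c, d, e, f, h}): φ is false.
  e (successors {b, d, e, h}): φ is true.
  f (successors {d, e, f, i}): φ is false.
  g (successors {b, c, d, e, f, g, h, i}): φ is false.
  h (successors {a, e, h, i}): φ is true.
  i (successors {a, c, i}): φ is false.
For instance, at d:
  At d: r is false, \Box ((\Box r \land r) \lor \Diamond \Box \Box r) is false, so r \lor \Box ((\Box r \land r) \lor \Diamond \Box \Box r) is false.
    At d: \Box ((\Box r \land r) \lor \Diamond \Box \Box r) requires (\Box r \land r) \lor \Diamond \Box \Box r at every successor {a, c, d, e, f, h}.
      (\Box r \land r) \lor \Diamond \Box \Box r fails at a, so \Box ((\Box r \land r) \lor \Diamond \Box \Box r) is false at d.
Satisfying worlds: {e, h}

e, h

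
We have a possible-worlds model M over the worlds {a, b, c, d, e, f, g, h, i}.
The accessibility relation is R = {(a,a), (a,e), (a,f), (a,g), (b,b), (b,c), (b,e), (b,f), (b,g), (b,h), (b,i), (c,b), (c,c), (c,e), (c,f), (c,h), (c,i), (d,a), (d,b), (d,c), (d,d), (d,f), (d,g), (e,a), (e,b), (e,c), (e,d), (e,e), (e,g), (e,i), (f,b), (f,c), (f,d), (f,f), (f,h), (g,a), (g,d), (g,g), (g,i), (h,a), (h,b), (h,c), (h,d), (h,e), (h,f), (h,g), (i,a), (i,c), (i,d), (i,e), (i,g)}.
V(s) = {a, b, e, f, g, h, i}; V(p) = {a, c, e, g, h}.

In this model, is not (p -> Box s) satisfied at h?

At h: p -> Box s is false, so not (p -> Box s) is true.
  At h: p is true, Box s is false, so p -> Box s is false.
    At h: Box s requires s at every successor {a, b, c, d, e, f, g}.
      s fails at c, so Box s is false at h.

Yes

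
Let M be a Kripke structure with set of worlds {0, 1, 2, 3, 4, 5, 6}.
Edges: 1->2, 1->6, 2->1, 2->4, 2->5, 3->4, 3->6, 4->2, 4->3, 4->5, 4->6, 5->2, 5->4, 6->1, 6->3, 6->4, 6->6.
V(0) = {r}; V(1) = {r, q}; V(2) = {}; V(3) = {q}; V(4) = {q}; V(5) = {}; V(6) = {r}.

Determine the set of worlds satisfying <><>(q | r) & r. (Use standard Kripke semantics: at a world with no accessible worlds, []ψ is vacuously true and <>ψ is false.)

1, 6

Let φ = <><>(q | r) & r. Evaluate φ at each world:
  0 (successors ∅): φ is false.
  1 (successors {2, 6}): φ is true.
  2 (successors {1, 4, 5}): φ is false.
  3 (successors {4, 6}): φ is false.
  4 (successors {2, 3, 5, 6}): φ is false.
  5 (successors {2, 4}): φ is false.
  6 (successors {1, 3, 4, 6}): φ is true.
For instance, at 6:
  At 6: <><>(q | r) is true, r is true, so <><>(q | r) & r is true.
    At 6: <><>(q | r) requires <>(q | r) at some successor in {1, 3, 4, 6}.
      <>(q | r) holds at 1, so <><>(q | r) is true at 6.
Satisfying worlds: {1, 6}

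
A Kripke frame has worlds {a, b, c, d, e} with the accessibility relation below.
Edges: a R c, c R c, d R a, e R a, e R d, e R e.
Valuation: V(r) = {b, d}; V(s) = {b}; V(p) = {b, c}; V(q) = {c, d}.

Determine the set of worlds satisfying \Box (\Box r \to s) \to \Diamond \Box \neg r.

a, c, d, e

Recall that \Box ψ holds at a world iff ψ holds at every accessible world, and \Diamond ψ holds iff ψ holds at some accessible world.
Let φ = \Box (\Box r \to s) \to \Diamond \Box \neg r. Evaluate φ at each world:
  a (successors {c}): φ is true.
  b (successors ∅): φ is false.
  c (successors {c}): φ is true.
  d (successors {a}): φ is true.
  e (successors {a, d, e}): φ is true.
For instance, at a:
  At a: \Box (\Box r \to s) is true, \Diamond \Box \neg r is true, so \Box (\Box r \to s) \to \Diamond \Box \neg r is true.
    At a: \Box (\Box r \to s) requires \Box r \to s at every successor {c}.
      At c: \Box r \to s is true.
    So \Box (\Box r \to s) is true at a.
    At a: \Diamond \Box \neg r requires \Box \neg r at some successor in {c}.
      \Box \neg r holds at c, so \Diamond \Box \neg r is true at a.
Satisfying worlds: {a, c, d, e}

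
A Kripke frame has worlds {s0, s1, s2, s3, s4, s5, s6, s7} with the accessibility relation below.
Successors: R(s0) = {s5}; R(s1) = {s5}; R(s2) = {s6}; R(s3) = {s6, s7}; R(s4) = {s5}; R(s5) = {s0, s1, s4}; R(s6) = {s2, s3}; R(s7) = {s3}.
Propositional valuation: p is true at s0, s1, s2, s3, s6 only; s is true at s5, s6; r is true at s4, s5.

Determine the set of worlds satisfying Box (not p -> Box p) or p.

Let φ = Box (not p -> Box p) or p. Evaluate φ at each world:
  s0 (successors {s5}): φ is true.
  s1 (successors {s5}): φ is true.
  s2 (successors {s6}): φ is true.
  s3 (successors {s6, s7}): φ is true.
  s4 (successors {s5}): φ is false.
  s5 (successors {s0, s1, s4}): φ is false.
  s6 (successors {s2, s3}): φ is true.
  s7 (successors {s3}): φ is true.
For instance, at s3:
  At s3: Box (not p -> Box p) is true, p is true, so Box (not p -> Box p) or p is true.
    At s3: Box (not p -> Box p) requires not p -> Box p at every successor {s6, s7}.
      At s6: not p -> Box p is true.
      At s7: not p -> Box p is true.
    So Box (not p -> Box p) is true at s3.
Satisfying worlds: {s0, s1, s2, s3, s6, s7}

s0, s1, s2, s3, s6, s7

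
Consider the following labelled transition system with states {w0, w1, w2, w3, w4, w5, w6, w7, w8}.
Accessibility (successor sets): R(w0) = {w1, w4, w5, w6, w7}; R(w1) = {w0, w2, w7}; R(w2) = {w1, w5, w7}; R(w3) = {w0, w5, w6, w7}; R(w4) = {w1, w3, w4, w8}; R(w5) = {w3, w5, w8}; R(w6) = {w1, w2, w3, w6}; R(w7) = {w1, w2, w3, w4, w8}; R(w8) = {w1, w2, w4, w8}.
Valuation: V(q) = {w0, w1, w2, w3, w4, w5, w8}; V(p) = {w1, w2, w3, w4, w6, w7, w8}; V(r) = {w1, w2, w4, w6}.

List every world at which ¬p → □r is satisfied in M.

Recall that □ψ holds at a world iff ψ holds at every accessible world, and ◇ψ holds iff ψ holds at some accessible world.
Let φ = ¬p → □r. Evaluate φ at each world:
  w0 (successors {w1, w4, w5, w6, w7}): φ is false.
  w1 (successors {w0, w2, w7}): φ is true.
  w2 (successors {w1, w5, w7}): φ is true.
  w3 (successors {w0, w5, w6, w7}): φ is true.
  w4 (successors {w1, w3, w4, w8}): φ is true.
  w5 (successors {w3, w5, w8}): φ is false.
  w6 (successors {w1, w2, w3, w6}): φ is true.
  w7 (successors {w1, w2, w3, w4, w8}): φ is true.
  w8 (successors {w1, w2, w4, w8}): φ is true.
For instance, at w7:
  At w7: ¬p is false, □r is false, so ¬p → □r is true.
    At w7: □r requires r at every successor {w1, w2, w3, w4, w8}.
      r fails at w3, so □r is false at w7.
Satisfying worlds: {w1, w2, w3, w4, w6, w7, w8}

w1, w2, w3, w4, w6, w7, w8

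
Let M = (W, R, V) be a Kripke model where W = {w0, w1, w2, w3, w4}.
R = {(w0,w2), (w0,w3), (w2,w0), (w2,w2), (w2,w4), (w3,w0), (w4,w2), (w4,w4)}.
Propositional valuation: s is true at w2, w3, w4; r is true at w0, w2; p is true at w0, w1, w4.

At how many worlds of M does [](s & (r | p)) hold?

2

Let φ = [](s & (r | p)). Evaluate φ at each world:
  w0 (successors {w2, w3}): φ is false.
  w1 (successors ∅): φ is true.
  w2 (successors {w0, w2, w4}): φ is false.
  w3 (successors {w0}): φ is false.
  w4 (successors {w2, w4}): φ is true.
For instance, at w2:
  At w2: [](s & (r | p)) requires s & (r | p) at every successor {w0, w2, w4}.
    s & (r | p) fails at w0, so [](s & (r | p)) is false at w2.
Satisfying worlds: {w1, w4}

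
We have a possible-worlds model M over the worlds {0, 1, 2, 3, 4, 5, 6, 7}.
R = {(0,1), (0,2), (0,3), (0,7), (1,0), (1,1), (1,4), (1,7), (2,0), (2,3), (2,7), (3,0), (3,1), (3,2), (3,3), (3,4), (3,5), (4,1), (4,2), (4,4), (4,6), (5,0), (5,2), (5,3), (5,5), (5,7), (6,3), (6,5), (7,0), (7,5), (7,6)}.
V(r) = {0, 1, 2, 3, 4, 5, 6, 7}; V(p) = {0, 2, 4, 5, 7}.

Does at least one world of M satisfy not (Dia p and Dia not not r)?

No

Let φ = not (Dia p and Dia not not r). Evaluate φ at each world:
  0 (successors {1, 2, 3, 7}): φ is false.
  1 (successors {0, 1, 4, 7}): φ is false.
  2 (successors {0, 3, 7}): φ is false.
  3 (successors {0, 1, 2, 3, 4, 5}): φ is false.
  4 (successors {1, 2, 4, 6}): φ is false.
  5 (successors {0, 2, 3, 5, 7}): φ is false.
  6 (successors {3, 5}): φ is false.
  7 (successors {0, 5, 6}): φ is false.
For instance, at 7:
  At 7: Dia p and Dia not not r is true, so not (Dia p and Dia not not r) is false.
    At 7: Dia p is true, Dia not not r is true, so Dia p and Dia not not r is true.
      At 7: Dia p requires p at some successor in {0, 5, 6}.
        p holds at 0, so Dia p is true at 7.
      At 7: Dia not not r requires not not r at some successor in {0, 5, 6}.
        not not r holds at 0, so Dia not not r is true at 7.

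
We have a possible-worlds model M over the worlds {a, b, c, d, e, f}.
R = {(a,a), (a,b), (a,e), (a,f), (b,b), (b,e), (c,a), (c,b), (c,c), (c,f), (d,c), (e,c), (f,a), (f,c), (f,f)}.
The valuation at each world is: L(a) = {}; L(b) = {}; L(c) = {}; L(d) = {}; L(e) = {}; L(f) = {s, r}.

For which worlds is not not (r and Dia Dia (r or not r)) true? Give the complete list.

Let φ = not not (r and Dia Dia (r or not r)). Evaluate φ at each world:
  a (successors {a, b, e, f}): φ is false.
  b (successors {b, e}): φ is false.
  c (successors {a, b, c, f}): φ is false.
  d (successors {c}): φ is false.
  e (successors {c}): φ is false.
  f (successors {a, c, f}): φ is true.
For instance, at b:
  At b: not (r and Dia Dia (r or not r)) is true, so not not (r and Dia Dia (r or not r)) is false.
    At b: r and Dia Dia (r or not r) is false, so not (r and Dia Dia (r or not r)) is true.
      At b: r is false, Dia Dia (r or not r) is true, so r and Dia Dia (r or not r) is false.
Satisfying worlds: {f}

f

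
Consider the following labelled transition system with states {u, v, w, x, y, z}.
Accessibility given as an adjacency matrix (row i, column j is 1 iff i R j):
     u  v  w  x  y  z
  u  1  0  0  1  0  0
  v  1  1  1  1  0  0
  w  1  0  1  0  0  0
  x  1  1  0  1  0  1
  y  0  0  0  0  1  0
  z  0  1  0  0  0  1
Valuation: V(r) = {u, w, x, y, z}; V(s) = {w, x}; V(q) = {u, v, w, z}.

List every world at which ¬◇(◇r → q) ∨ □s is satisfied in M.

y

Recall that □ψ holds at a world iff ψ holds at every accessible world, and ◇ψ holds iff ψ holds at some accessible world.
Let φ = ¬◇(◇r → q) ∨ □s. Evaluate φ at each world:
  u (successors {u, x}): φ is false.
  v (successors {u, v, w, x}): φ is false.
  w (successors {u, w}): φ is false.
  x (successors {u, v, x, z}): φ is false.
  y (successors {y}): φ is true.
  z (successors {v, z}): φ is false.
For instance, at w:
  At w: ¬◇(◇r → q) is false, □s is false, so ¬◇(◇r → q) ∨ □s is false.
    At w: ◇(◇r → q) is true, so ¬◇(◇r → q) is false.
      At w: ◇(◇r → q) requires ◇r → q at some successor in {u, w}.
        ◇r → q holds at u, so ◇(◇r → q) is true at w.
    At w: □s requires s at every successor {u, w}.
      s fails at u, so □s is false at w.
Satisfying worlds: {y}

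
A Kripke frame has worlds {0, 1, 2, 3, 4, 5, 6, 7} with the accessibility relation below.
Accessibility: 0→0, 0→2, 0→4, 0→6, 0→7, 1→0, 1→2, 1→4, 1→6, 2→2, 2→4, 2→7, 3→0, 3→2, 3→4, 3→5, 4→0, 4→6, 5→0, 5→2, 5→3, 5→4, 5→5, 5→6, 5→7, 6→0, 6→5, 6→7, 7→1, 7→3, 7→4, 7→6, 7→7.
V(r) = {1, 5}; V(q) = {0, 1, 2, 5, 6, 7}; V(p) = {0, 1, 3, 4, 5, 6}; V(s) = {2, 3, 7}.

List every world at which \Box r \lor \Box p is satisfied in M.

Recall that \Box ψ holds at a world iff ψ holds at every accessible world, and \Diamond ψ holds iff ψ holds at some accessible world.
Let φ = \Box r \lor \Box p. Evaluate φ at each world:
  0 (successors {0, 2, 4, 6, 7}): φ is false.
  1 (successors {0, 2, 4, 6}): φ is false.
  2 (successors {2, 4, 7}): φ is false.
  3 (successors {0, 2, 4, 5}): φ is false.
  4 (successors {0, 6}): φ is true.
  5 (successors {0, 2, 3, 4, 5, 6, 7}): φ is false.
  6 (successors {0, 5, 7}): φ is false.
  7 (successors {1, 3, 4, 6, 7}): φ is false.
For instance, at 0:
  At 0: \Box r is false, \Box p is false, so \Box r \lor \Box p is false.
    At 0: \Box r requires r at every successor {0, 2, 4, 6, 7}.
      r fails at 0, so \Box r is false at 0.
    At 0: \Box p requires p at every successor {0, 2, 4, 6, 7}.
      p fails at 2, so \Box p is false at 0.
Satisfying worlds: {4}

4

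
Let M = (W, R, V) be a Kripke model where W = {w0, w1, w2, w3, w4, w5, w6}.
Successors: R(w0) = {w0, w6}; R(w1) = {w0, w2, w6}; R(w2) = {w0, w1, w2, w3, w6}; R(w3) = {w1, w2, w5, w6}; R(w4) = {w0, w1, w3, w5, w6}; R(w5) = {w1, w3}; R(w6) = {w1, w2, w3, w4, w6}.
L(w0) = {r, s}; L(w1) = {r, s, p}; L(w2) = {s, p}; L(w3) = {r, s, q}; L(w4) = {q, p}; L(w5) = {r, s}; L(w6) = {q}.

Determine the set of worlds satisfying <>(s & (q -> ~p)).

w0, w1, w2, w3, w4, w5, w6

Let φ = <>(s & (q -> ~p)). Evaluate φ at each world:
  w0 (successors {w0, w6}): φ is true.
  w1 (successors {w0, w2, w6}): φ is true.
  w2 (successors {w0, w1, w2, w3, w6}): φ is true.
  w3 (successors {w1, w2, w5, w6}): φ is true.
  w4 (successors {w0, w1, w3, w5, w6}): φ is true.
  w5 (successors {w1, w3}): φ is true.
  w6 (successors {w1, w2, w3, w4, w6}): φ is true.
For instance, at w4:
  At w4: <>(s & (q -> ~p)) requires s & (q -> ~p) at some successor in {w0, w1, w3, w5, w6}.
    s & (q -> ~p) holds at w0, so <>(s & (q -> ~p)) is true at w4.
Satisfying worlds: {w0, w1, w2, w3, w4, w5, w6}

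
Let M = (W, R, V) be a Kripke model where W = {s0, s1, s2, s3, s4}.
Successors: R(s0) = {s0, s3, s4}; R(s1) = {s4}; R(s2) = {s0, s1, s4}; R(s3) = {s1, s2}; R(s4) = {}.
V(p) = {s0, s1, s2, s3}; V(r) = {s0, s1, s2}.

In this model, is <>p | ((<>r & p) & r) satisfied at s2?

At s2: <>p is true, (<>r & p) & r is true, so <>p | ((<>r & p) & r) is true.
  At s2: <>p requires p at some successor in {s0, s1, s4}.
    p holds at s0, so <>p is true at s2.
  At s2: <>r & p is true, r is true, so (<>r & p) & r is true.
    At s2: <>r is true, p is true, so <>r & p is true.
      At s2: <>r requires r at some successor in {s0, s1, s4}.
        r holds at s0, so <>r is true at s2.

Yes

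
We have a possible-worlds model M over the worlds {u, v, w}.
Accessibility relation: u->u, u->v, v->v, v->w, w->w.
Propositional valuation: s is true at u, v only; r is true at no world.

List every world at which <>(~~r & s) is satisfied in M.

none

Let φ = <>(~~r & s). Evaluate φ at each world:
  u (successors {u, v}): φ is false.
  v (successors {v, w}): φ is false.
  w (successors {w}): φ is false.
For instance, at u:
  At u: <>(~~r & s) requires ~~r & s at some successor in {u, v}.
    At u: ~~r & s is false.
    At v: ~~r & s is false.
  So <>(~~r & s) is false at u.
Satisfying worlds: none.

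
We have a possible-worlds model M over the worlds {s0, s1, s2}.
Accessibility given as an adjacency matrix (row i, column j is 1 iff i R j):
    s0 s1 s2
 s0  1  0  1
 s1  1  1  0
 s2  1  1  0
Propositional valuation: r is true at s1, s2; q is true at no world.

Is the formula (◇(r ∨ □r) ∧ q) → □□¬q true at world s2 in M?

Yes

At s2: ◇(r ∨ □r) ∧ q is false, □□¬q is true, so (◇(r ∨ □r) ∧ q) → □□¬q is true.
  At s2: ◇(r ∨ □r) is true, q is false, so ◇(r ∨ □r) ∧ q is false.
    At s2: ◇(r ∨ □r) requires r ∨ □r at some successor in {s0, s1}.
      r ∨ □r holds at s1, so ◇(r ∨ □r) is true at s2.
  At s2: □□¬q requires □¬q at every successor {s0, s1}.
      At s0: □¬q requires ¬q at every successor {s0, s2}.
        At s0: ¬q is true.
        At s2: ¬q is true.
      So □¬q is true at s0.
      At s1: □¬q requires ¬q at every successor {s0, s1}.
        At s0: ¬q is true.
        At s1: ¬q is true.
      So □¬q is true at s1.
  So □□¬q is true at s2.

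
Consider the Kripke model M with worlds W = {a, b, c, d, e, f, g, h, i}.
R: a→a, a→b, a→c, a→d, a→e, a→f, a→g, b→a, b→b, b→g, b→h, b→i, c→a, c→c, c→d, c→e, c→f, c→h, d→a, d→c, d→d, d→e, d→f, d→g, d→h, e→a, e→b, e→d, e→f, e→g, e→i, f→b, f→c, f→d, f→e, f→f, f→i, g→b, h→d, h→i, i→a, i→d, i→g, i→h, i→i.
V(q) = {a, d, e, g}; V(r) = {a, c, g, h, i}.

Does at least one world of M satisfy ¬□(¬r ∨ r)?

No

Recall that □ψ holds at a world iff ψ holds at every accessible world, and ◇ψ holds iff ψ holds at some accessible world.
Let φ = ¬□(¬r ∨ r). Evaluate φ at each world:
  a (successors {a, b, c, d, e, f, g}): φ is false.
  b (successors {a, b, g, h, i}): φ is false.
  c (successors {a, c, d, e, f, h}): φ is false.
  d (successors {a, c, d, e, f, g, h}): φ is false.
  e (successors {a, b, d, f, g, i}): φ is false.
  f (successors {b, c, d, e, f, i}): φ is false.
  g (successors {b}): φ is false.
  h (successors {d, i}): φ is false.
  i (successors {a, d, g, h, i}): φ is false.
For instance, at i:
  At i: □(¬r ∨ r) is true, so ¬□(¬r ∨ r) is false.
    At i: □(¬r ∨ r) requires ¬r ∨ r at every successor {a, d, g, h, i}.
      At a: ¬r ∨ r is true.
      At d: ¬r ∨ r is true.
      At g: ¬r ∨ r is true.
      At h: ¬r ∨ r is true.
      At i: ¬r ∨ r is true.
    So □(¬r ∨ r) is true at i.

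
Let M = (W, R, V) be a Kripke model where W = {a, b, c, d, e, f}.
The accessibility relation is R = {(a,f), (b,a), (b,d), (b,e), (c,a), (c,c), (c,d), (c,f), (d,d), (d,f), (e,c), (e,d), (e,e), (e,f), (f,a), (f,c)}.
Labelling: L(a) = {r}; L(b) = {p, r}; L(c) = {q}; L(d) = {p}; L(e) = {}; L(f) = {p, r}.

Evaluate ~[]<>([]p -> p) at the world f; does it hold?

No

Recall that []ψ holds at a world iff ψ holds at every accessible world, and <>ψ holds iff ψ holds at some accessible world.
At f: []<>([]p -> p) is true, so ~[]<>([]p -> p) is false.
  At f: []<>([]p -> p) requires <>([]p -> p) at every successor {a, c}.
      At a: <>([]p -> p) requires []p -> p at some successor in {f}.
        []p -> p holds at f, so <>([]p -> p) is true at a.
      At c: <>([]p -> p) requires []p -> p at some successor in {a, c, d, f}.
        []p -> p holds at c, so <>([]p -> p) is true at c.
  So []<>([]p -> p) is true at f.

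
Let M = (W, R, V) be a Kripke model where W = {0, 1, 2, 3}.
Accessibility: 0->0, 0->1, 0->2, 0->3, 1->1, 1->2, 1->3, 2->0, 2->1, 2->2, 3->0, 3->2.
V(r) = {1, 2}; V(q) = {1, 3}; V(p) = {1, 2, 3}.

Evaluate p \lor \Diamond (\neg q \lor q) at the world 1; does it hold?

Yes

At 1: p is true, \Diamond (\neg q \lor q) is true, so p \lor \Diamond (\neg q \lor q) is true.
  At 1: \Diamond (\neg q \lor q) requires \neg q \lor q at some successor in {1, 2, 3}.
    \neg q \lor q holds at 1, so \Diamond (\neg q \lor q) is true at 1.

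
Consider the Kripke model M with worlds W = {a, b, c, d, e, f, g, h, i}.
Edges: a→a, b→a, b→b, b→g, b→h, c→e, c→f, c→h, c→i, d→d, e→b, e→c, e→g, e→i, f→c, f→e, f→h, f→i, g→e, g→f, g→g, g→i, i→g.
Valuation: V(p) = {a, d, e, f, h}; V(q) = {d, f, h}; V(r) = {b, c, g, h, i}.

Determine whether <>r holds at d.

At d: <>r requires r at some successor in {d}.
  At d: r is false.
So <>r is false at d.

No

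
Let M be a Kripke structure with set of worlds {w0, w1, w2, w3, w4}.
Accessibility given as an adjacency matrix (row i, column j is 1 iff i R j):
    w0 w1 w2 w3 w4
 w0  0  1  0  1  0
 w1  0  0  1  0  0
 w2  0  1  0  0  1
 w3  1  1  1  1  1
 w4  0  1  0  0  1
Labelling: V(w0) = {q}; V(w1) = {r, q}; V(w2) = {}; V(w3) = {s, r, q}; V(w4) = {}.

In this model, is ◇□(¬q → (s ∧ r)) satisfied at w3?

At w3: ◇□(¬q → (s ∧ r)) requires □(¬q → (s ∧ r)) at some successor in {w0, w1, w2, w3, w4}.
  □(¬q → (s ∧ r)) holds at w0, so ◇□(¬q → (s ∧ r)) is true at w3.
    At w0: □(¬q → (s ∧ r)) requires ¬q → (s ∧ r) at every successor {w1, w3}.
      At w1: ¬q → (s ∧ r) is true.
      At w3: ¬q → (s ∧ r) is true.
    So □(¬q → (s ∧ r)) is true at w0.

Yes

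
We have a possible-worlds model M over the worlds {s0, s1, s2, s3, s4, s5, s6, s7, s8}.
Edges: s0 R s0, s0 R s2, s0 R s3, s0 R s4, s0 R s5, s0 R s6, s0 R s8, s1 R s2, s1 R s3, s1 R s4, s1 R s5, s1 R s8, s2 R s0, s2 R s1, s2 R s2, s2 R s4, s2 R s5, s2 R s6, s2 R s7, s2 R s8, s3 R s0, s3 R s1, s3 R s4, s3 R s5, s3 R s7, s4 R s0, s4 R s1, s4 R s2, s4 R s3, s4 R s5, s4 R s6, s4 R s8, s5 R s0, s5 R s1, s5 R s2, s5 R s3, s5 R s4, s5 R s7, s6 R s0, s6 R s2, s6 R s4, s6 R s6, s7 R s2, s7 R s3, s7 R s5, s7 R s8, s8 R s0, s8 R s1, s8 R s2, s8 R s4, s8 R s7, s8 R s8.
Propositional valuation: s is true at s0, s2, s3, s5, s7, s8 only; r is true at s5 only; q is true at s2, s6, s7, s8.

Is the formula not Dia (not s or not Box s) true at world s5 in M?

No

Recall that Box ψ holds at a world iff ψ holds at every accessible world, and Dia ψ holds iff ψ holds at some accessible world.
At s5: Dia (not s or not Box s) is true, so not Dia (not s or not Box s) is false.
  At s5: Dia (not s or not Box s) requires not s or not Box s at some successor in {s0, s1, s2, s3, s4, s7}.
    not s or not Box s holds at s0, so Dia (not s or not Box s) is true at s5.
      At s0: not s is false, not Box s is true, so not s or not Box s is true.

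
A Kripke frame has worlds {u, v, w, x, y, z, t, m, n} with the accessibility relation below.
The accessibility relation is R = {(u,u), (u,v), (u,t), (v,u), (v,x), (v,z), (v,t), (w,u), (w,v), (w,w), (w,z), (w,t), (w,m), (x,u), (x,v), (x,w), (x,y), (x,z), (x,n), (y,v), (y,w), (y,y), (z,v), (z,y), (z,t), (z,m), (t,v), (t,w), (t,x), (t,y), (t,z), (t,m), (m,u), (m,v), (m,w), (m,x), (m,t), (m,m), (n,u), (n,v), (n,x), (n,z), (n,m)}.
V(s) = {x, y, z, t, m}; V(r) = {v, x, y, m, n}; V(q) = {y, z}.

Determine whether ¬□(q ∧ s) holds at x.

At x: □(q ∧ s) is false, so ¬□(q ∧ s) is true.
  At x: □(q ∧ s) requires q ∧ s at every successor {u, v, w, y, z, n}.
    q ∧ s fails at u, so □(q ∧ s) is false at x.

Yes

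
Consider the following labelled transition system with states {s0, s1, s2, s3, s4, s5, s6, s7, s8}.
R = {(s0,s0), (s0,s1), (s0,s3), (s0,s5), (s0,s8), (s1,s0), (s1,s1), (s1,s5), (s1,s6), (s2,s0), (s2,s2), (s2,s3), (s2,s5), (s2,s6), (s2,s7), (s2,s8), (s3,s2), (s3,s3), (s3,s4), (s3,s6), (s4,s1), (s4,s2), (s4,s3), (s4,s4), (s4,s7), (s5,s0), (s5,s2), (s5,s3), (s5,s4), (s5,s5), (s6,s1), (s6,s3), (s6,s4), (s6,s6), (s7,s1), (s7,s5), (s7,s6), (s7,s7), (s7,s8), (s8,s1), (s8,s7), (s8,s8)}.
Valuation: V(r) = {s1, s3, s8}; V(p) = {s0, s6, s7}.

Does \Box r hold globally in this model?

No

Let φ = \Box r. Evaluate φ at each world:
  s0 (successors {s0, s1, s3, s5, s8}): φ is false.
  s1 (successors {s0, s1, s5, s6}): φ is false.
  s2 (successors {s0, s2, s3, s5, s6, s7, s8}): φ is false.
  s3 (successors {s2, s3, s4, s6}): φ is false.
  s4 (successors {s1, s2, s3, s4, s7}): φ is false.
  s5 (successors {s0, s2, s3, s4, s5}): φ is false.
  s6 (successors {s1, s3, s4, s6}): φ is false.
  s7 (successors {s1, s5, s6, s7, s8}): φ is false.
  s8 (successors {s1, s7, s8}): φ is false.
Detail at s0 (counterexample):
  At s0: \Box r requires r at every successor {s0, s1, s3, s5, s8}.
    r fails at s0, so \Box r is false at s0.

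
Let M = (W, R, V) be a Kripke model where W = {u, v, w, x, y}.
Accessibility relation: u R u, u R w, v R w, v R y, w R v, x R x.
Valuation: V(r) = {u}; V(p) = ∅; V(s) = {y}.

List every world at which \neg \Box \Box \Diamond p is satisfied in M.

Recall that \Box ψ holds at a world iff ψ holds at every accessible world, and \Diamond ψ holds iff ψ holds at some accessible world.
Let φ = \neg \Box \Box \Diamond p. Evaluate φ at each world:
  u (successors {u, w}): φ is true.
  v (successors {w, y}): φ is true.
  w (successors {v}): φ is true.
  x (successors {x}): φ is true.
  y (successors ∅): φ is false.
For instance, at x:
  At x: \Box \Box \Diamond p is false, so \neg \Box \Box \Diamond p is true.
    At x: \Box \Box \Diamond p requires \Box \Diamond p at every successor {x}.
      \Box \Diamond p fails at x, so \Box \Box \Diamond p is false at x.
Satisfying worlds: {u, v, w, x}

u, v, w, x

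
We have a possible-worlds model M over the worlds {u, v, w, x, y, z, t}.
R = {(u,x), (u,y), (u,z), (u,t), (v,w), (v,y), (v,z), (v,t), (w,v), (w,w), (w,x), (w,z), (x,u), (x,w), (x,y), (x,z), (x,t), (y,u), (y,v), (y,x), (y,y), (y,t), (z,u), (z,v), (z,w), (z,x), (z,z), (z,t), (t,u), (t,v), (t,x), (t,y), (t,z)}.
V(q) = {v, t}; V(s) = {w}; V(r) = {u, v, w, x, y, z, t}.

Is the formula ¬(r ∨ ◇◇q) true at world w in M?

No

At w: r ∨ ◇◇q is true, so ¬(r ∨ ◇◇q) is false.
  At w: r is true, ◇◇q is true, so r ∨ ◇◇q is true.
    At w: ◇◇q requires ◇q at some successor in {v, w, x, z}.
      ◇q holds at v, so ◇◇q is true at w.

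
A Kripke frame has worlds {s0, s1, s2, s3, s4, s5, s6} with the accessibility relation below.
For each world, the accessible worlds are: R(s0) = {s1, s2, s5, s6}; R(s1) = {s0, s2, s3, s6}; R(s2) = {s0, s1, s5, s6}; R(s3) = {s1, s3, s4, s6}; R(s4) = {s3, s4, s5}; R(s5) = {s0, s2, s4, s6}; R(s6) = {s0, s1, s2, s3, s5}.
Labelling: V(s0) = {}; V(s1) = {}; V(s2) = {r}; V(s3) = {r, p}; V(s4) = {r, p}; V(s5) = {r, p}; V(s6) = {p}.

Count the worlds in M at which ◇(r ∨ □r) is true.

Recall that □ψ holds at a world iff ψ holds at every accessible world, and ◇ψ holds iff ψ holds at some accessible world.
Let φ = ◇(r ∨ □r). Evaluate φ at each world:
  s0 (successors {s1, s2, s5, s6}): φ is true.
  s1 (successors {s0, s2, s3, s6}): φ is true.
  s2 (successors {s0, s1, s5, s6}): φ is true.
  s3 (successors {s1, s3, s4, s6}): φ is true.
  s4 (successors {s3, s4, s5}): φ is true.
  s5 (successors {s0, s2, s4, s6}): φ is true.
  s6 (successors {s0, s1, s2, s3, s5}): φ is true.
For instance, at s2:
  At s2: ◇(r ∨ □r) requires r ∨ □r at some successor in {s0, s1, s5, s6}.
    r ∨ □r holds at s5, so ◇(r ∨ □r) is true at s2.
      At s5: r is true, □r is false, so r ∨ □r is true.
Satisfying worlds: {s0, s1, s2, s3, s4, s5, s6}

7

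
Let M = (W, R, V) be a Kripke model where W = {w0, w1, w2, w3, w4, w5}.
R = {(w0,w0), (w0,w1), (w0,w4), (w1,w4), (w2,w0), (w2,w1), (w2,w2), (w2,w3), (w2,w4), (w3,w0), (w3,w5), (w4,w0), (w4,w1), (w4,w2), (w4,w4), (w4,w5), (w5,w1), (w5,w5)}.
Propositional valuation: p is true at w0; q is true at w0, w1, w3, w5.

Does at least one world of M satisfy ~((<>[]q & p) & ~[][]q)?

Let φ = ~((<>[]q & p) & ~[][]q). Evaluate φ at each world:
  w0 (successors {w0, w1, w4}): φ is true.
  w1 (successors {w4}): φ is true.
  w2 (successors {w0, w1, w2, w3, w4}): φ is true.
  w3 (successors {w0, w5}): φ is true.
  w4 (successors {w0, w1, w2, w4, w5}): φ is true.
  w5 (successors {w1, w5}): φ is true.
Detail at w0 (witness):
  At w0: (<>[]q & p) & ~[][]q is false, so ~((<>[]q & p) & ~[][]q) is true.
    At w0: <>[]q & p is false, ~[][]q is true, so (<>[]q & p) & ~[][]q is false.
      At w0: <>[]q is false, p is true, so <>[]q & p is false.
      At w0: [][]q is false, so ~[][]q is true.

Yes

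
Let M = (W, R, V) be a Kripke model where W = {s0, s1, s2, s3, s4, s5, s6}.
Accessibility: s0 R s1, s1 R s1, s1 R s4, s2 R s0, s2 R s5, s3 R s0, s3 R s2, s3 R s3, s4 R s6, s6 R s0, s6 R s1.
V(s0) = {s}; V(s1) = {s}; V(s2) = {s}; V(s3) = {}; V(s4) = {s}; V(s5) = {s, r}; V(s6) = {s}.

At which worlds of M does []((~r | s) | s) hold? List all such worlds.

s0, s1, s2, s3, s4, s5, s6

Let φ = []((~r | s) | s). Evaluate φ at each world:
  s0 (successors {s1}): φ is true.
  s1 (successors {s1, s4}): φ is true.
  s2 (successors {s0, s5}): φ is true.
  s3 (successors {s0, s2, s3}): φ is true.
  s4 (successors {s6}): φ is true.
  s5 (successors ∅): φ is true.
  s6 (successors {s0, s1}): φ is true.
For instance, at s4:
  At s4: []((~r | s) | s) requires (~r | s) | s at every successor {s6}.
    At s6: (~r | s) | s is true.
  So []((~r | s) | s) is true at s4.
Satisfying worlds: {s0, s1, s2, s3, s4, s5, s6}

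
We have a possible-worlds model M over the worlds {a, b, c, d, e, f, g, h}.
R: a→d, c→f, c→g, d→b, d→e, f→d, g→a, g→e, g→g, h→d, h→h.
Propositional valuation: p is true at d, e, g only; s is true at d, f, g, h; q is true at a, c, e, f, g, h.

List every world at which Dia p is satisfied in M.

Let φ = Dia p. Evaluate φ at each world:
  a (successors {d}): φ is true.
  b (successors ∅): φ is false.
  c (successors {f, g}): φ is true.
  d (successors {b, e}): φ is true.
  e (successors ∅): φ is false.
  f (successors {d}): φ is true.
  g (successors {a, e, g}): φ is true.
  h (successors {d, h}): φ is true.
For instance, at d:
  At d: Dia p requires p at some successor in {b, e}.
    p holds at e, so Dia p is true at d.
Satisfying worlds: {a, c, d, f, g, h}

a, c, d, f, g, h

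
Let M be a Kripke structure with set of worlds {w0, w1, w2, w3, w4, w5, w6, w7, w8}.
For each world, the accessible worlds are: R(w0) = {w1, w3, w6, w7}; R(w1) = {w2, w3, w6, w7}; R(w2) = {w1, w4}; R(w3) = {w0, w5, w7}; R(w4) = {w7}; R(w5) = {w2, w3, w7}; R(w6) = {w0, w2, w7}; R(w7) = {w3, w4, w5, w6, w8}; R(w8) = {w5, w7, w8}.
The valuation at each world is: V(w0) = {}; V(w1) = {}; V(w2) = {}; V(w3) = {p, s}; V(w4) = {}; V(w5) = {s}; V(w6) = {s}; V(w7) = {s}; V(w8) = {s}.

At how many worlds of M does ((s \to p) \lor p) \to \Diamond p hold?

Let φ = ((s \to p) \lor p) \to \Diamond p. Evaluate φ at each world:
  w0 (successors {w1, w3, w6, w7}): φ is true.
  w1 (successors {w2, w3, w6, w7}): φ is true.
  w2 (successors {w1, w4}): φ is false.
  w3 (successors {w0, w5, w7}): φ is false.
  w4 (successors {w7}): φ is false.
  w5 (successors {w2, w3, w7}): φ is true.
  w6 (successors {w0, w2, w7}): φ is true.
  w7 (successors {w3, w4, w5, w6, w8}): φ is true.
  w8 (successors {w5, w7, w8}): φ is true.
For instance, at w6:
  At w6: (s \to p) \lor p is false, \Diamond p is false, so ((s \to p) \lor p) \to \Diamond p is true.
    At w6: \Diamond p requires p at some successor in {w0, w2, w7}.
      At w0: p is false.
      At w2: p is false.
      At w7: p is false.
    So \Diamond p is false at w6.
Satisfying worlds: {w0, w1, w5, w6, w7, w8}

6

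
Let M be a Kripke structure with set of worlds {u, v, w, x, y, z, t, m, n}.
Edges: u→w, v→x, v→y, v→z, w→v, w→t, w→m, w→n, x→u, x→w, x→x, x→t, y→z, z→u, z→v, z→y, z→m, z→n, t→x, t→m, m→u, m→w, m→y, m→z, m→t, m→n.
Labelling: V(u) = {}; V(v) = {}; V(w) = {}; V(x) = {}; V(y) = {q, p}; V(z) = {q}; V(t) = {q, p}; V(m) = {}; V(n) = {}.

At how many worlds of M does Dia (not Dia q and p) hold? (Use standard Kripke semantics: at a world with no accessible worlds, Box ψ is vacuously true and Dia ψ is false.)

Let φ = Dia (not Dia q and p). Evaluate φ at each world:
  u (successors {w}): φ is false.
  v (successors {x, y, z}): φ is false.
  w (successors {v, t, m, n}): φ is true.
  x (successors {u, w, x, t}): φ is true.
  y (successors {z}): φ is false.
  z (successors {u, v, y, m, n}): φ is false.
  t (successors {x, m}): φ is false.
  m (successors {u, w, y, z, t, n}): φ is true.
  n (successors ∅): φ is false.
For instance, at m:
  At m: Dia (not Dia q and p) requires not Dia q and p at some successor in {u, w, y, z, t, n}.
    not Dia q and p holds at t, so Dia (not Dia q and p) is true at m.
      At t: not Dia q is true, p is true, so not Dia q and p is true.
Satisfying worlds: {w, x, m}

3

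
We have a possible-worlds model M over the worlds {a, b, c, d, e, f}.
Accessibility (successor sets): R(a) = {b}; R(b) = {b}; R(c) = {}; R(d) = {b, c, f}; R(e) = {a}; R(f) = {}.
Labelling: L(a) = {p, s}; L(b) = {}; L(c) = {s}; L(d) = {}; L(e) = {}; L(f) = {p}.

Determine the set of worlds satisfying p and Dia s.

none

Let φ = p and Dia s. Evaluate φ at each world:
  a (successors {b}): φ is false.
  b (successors {b}): φ is false.
  c (successors ∅): φ is false.
  d (successors {b, c, f}): φ is false.
  e (successors {a}): φ is false.
  f (successors ∅): φ is false.
For instance, at d:
  At d: p is false, Dia s is true, so p and Dia s is false.
    At d: Dia s requires s at some successor in {b, c, f}.
      s holds at c, so Dia s is true at d.
Satisfying worlds: none.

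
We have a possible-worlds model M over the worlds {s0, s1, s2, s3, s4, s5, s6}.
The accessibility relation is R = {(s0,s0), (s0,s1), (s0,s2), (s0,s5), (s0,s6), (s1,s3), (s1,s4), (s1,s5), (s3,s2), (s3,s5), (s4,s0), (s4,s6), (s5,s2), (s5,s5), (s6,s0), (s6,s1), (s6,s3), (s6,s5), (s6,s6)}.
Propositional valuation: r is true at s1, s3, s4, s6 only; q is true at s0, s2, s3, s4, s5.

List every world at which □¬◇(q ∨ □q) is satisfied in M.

Let φ = □¬◇(q ∨ □q). Evaluate φ at each world:
  s0 (successors {s0, s1, s2, s5, s6}): φ is false.
  s1 (successors {s3, s4, s5}): φ is false.
  s2 (successors ∅): φ is true.
  s3 (successors {s2, s5}): φ is false.
  s4 (successors {s0, s6}): φ is false.
  s5 (successors {s2, s5}): φ is false.
  s6 (successors {s0, s1, s3, s5, s6}): φ is false.
For instance, at s3:
  At s3: □¬◇(q ∨ □q) requires ¬◇(q ∨ □q) at every successor {s2, s5}.
    ¬◇(q ∨ □q) fails at s5, so □¬◇(q ∨ □q) is false at s3.
      At s5: ◇(q ∨ □q) is true, so ¬◇(q ∨ □q) is false.
Satisfying worlds: {s2}

s2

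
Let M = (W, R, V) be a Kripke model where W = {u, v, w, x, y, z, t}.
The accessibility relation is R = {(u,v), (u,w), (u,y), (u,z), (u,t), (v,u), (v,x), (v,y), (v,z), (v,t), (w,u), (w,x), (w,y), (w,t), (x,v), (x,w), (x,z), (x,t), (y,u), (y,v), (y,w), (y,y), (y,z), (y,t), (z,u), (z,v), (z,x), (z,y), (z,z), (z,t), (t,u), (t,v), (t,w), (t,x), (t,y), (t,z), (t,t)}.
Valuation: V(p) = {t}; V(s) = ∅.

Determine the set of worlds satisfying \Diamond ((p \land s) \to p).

Let φ = \Diamond ((p \land s) \to p). Evaluate φ at each world:
  u (successors {v, w, y, z, t}): φ is true.
  v (successors {u, x, y, z, t}): φ is true.
  w (successors {u, x, y, t}): φ is true.
  x (successors {v, w, z, t}): φ is true.
  y (successors {u, v, w, y, z, t}): φ is true.
  z (successors {u, v, x, y, z, t}): φ is true.
  t (successors {u, v, w, x, y, z, t}): φ is true.
For instance, at y:
  At y: \Diamond ((p \land s) \to p) requires (p \land s) \to p at some successor in {u, v, w, y, z, t}.
    (p \land s) \to p holds at u, so \Diamond ((p \land s) \to p) is true at y.
Satisfying worlds: {u, v, w, x, y, z, t}

u, v, w, x, y, z, t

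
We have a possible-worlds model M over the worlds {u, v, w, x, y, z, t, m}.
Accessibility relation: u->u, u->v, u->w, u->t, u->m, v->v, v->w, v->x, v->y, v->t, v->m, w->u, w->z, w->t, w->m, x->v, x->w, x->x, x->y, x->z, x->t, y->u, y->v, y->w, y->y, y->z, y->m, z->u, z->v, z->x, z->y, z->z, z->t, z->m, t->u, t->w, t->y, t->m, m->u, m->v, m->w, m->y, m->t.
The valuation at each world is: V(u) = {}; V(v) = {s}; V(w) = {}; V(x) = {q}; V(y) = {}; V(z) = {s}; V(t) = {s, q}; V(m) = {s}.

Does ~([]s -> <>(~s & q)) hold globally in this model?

No

Let φ = ~([]s -> <>(~s & q)). Evaluate φ at each world:
  u (successors {u, v, w, t, m}): φ is false.
  v (successors {v, w, x, y, t, m}): φ is false.
  w (successors {u, z, t, m}): φ is false.
  x (successors {v, w, x, y, z, t}): φ is false.
  y (successors {u, v, w, y, z, m}): φ is false.
  z (successors {u, v, x, y, z, t, m}): φ is false.
  t (successors {u, w, y, m}): φ is false.
  m (successors {u, v, w, y, t}): φ is false.
Detail at u (counterexample):
  At u: []s -> <>(~s & q) is true, so ~([]s -> <>(~s & q)) is false.
    At u: []s is false, <>(~s & q) is false, so []s -> <>(~s & q) is true.
      At u: []s requires s at every successor {u, v, w, t, m}.
        s fails at u, so []s is false at u.
      At u: <>(~s & q) requires ~s & q at some successor in {u, v, w, t, m}.
        At u: ~s & q is false.
        At v: ~s & q is false.
        At w: ~s & q is false.
        At t: ~s & q is false.
        At m: ~s & q is false.
      So <>(~s & q) is false at u.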